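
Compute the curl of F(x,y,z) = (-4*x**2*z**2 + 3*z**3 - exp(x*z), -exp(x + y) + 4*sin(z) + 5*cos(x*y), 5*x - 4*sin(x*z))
(-4*cos(z), -8*x**2*z - x*exp(x*z) + 9*z**2 + 4*z*cos(x*z) - 5, -5*y*sin(x*y) - exp(x + y))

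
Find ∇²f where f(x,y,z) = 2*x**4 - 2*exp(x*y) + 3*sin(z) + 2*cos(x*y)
-2*x**2*(exp(x*y) + cos(x*y)) + 24*x**2 - 2*y**2*exp(x*y) - 2*y**2*cos(x*y) - 3*sin(z)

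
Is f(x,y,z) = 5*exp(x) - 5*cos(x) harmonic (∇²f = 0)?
No, ∇²f = 5*exp(x) + 5*cos(x)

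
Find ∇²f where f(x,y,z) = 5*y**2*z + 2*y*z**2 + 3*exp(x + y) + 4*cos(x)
4*y + 10*z + 6*exp(x + y) - 4*cos(x)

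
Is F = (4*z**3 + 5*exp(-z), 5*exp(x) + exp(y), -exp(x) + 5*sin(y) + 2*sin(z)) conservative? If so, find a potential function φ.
No, ∇×F = (5*cos(y), 12*z**2 + exp(x) - 5*exp(-z), 5*exp(x)) ≠ 0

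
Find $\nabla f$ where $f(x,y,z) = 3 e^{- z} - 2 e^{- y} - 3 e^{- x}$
(3*exp(-x), 2*exp(-y), -3*exp(-z))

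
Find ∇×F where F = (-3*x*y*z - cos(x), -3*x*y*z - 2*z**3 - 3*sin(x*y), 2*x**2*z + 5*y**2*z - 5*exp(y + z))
(3*x*y + 10*y*z + 6*z**2 - 5*exp(y + z), x*(-3*y - 4*z), 3*x*z - 3*y*z - 3*y*cos(x*y))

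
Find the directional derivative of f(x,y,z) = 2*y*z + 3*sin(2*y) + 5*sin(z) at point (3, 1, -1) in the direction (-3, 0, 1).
sqrt(10)*(2 + 5*cos(1))/10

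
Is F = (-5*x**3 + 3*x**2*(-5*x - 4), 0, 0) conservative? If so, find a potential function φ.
Yes, F is conservative. φ = x**3*(-5*x - 4)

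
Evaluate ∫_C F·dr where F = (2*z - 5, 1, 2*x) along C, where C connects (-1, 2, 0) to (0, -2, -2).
-9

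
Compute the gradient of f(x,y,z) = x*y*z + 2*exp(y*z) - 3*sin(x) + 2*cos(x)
(y*z - 2*sin(x) - 3*cos(x), z*(x + 2*exp(y*z)), y*(x + 2*exp(y*z)))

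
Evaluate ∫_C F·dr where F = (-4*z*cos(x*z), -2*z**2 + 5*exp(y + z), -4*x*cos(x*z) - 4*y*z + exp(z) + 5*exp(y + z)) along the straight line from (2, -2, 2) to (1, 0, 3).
-21 - exp(2) + 4*sin(4) - 4*sin(3) + 6*exp(3)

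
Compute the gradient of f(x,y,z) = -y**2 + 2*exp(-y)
(0, -2*y - 2*exp(-y), 0)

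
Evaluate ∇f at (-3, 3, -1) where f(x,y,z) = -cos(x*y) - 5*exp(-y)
(-3*sin(9), 5*exp(-3) + 3*sin(9), 0)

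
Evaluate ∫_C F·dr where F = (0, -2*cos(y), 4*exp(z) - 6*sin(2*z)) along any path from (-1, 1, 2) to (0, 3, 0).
-4*exp(2) - 2*sin(3) + 2*sin(1) - 3*cos(4) + 7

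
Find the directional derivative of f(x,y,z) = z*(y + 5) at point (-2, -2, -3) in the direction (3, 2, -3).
-15*sqrt(22)/22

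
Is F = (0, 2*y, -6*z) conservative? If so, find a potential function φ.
Yes, F is conservative. φ = y**2 - 3*z**2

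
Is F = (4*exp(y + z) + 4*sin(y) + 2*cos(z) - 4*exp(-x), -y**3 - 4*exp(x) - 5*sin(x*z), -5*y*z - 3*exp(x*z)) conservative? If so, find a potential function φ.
No, ∇×F = (5*x*cos(x*z) - 5*z, 3*z*exp(x*z) + 4*exp(y + z) - 2*sin(z), -5*z*cos(x*z) - 4*exp(x) - 4*exp(y + z) - 4*cos(y)) ≠ 0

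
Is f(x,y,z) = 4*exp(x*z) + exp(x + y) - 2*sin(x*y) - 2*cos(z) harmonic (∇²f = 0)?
No, ∇²f = 4*x**2*exp(x*z) + 2*x**2*sin(x*y) + 2*y**2*sin(x*y) + 4*z**2*exp(x*z) + 2*exp(x + y) + 2*cos(z)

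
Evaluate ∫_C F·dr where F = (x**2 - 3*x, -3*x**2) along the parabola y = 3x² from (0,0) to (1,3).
-17/3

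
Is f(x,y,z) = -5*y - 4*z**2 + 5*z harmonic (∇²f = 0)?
No, ∇²f = -8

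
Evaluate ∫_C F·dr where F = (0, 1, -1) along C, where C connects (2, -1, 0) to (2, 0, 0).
1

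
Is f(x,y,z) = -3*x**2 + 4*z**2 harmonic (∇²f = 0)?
No, ∇²f = 2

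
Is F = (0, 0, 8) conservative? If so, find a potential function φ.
Yes, F is conservative. φ = 8*z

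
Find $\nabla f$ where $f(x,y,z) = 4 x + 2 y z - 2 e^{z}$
(4, 2*z, 2*y - 2*exp(z))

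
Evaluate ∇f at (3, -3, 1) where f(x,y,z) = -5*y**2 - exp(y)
(0, 30 - exp(-3), 0)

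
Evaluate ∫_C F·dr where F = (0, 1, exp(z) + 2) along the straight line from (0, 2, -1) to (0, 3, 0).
4 - exp(-1)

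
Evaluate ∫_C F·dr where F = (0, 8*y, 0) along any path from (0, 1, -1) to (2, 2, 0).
12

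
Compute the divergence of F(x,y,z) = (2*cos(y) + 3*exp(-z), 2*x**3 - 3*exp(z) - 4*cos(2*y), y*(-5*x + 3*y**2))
8*sin(2*y)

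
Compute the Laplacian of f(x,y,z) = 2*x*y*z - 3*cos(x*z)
3*(x**2 + z**2)*cos(x*z)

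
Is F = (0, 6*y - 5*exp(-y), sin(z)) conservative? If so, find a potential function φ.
Yes, F is conservative. φ = 3*y**2 - cos(z) + 5*exp(-y)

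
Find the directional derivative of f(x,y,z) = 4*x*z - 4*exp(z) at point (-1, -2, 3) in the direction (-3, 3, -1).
4*sqrt(19)*(-8 + exp(3))/19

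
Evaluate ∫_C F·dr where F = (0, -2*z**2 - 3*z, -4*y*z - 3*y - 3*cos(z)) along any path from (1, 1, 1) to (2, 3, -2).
-1 + 3*sin(1) + 3*sin(2)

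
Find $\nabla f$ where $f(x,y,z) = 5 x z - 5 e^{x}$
(5*z - 5*exp(x), 0, 5*x)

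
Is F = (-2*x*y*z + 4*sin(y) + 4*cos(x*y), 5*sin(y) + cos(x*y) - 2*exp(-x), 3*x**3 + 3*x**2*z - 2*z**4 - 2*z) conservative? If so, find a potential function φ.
No, ∇×F = (0, x*(-9*x - 2*y - 6*z), 2*x*z + 4*x*sin(x*y) - y*sin(x*y) - 4*cos(y) + 2*exp(-x)) ≠ 0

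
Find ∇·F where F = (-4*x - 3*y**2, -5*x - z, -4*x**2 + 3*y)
-4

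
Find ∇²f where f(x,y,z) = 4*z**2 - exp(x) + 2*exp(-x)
-exp(x) + 8 + 2*exp(-x)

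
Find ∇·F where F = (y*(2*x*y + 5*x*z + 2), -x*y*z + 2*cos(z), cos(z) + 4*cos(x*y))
-x*z + y*(2*y + 5*z) - sin(z)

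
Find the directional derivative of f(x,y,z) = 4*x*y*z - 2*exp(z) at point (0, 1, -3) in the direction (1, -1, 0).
-6*sqrt(2)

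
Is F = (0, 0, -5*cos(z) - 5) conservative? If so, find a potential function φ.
Yes, F is conservative. φ = -5*z - 5*sin(z)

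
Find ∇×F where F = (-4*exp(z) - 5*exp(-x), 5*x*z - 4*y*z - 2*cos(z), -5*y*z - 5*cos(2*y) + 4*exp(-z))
(-5*x + 4*y - 5*z + 10*sin(2*y) - 2*sin(z), -4*exp(z), 5*z)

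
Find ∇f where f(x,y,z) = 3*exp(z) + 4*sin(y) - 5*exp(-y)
(0, 4*cos(y) + 5*exp(-y), 3*exp(z))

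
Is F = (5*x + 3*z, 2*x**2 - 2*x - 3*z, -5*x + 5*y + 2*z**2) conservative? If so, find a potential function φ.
No, ∇×F = (8, 8, 4*x - 2) ≠ 0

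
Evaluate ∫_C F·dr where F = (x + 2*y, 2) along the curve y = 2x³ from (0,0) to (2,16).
50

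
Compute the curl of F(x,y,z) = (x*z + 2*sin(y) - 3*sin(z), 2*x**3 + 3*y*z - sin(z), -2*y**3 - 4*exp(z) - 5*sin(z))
(-6*y**2 - 3*y + cos(z), x - 3*cos(z), 6*x**2 - 2*cos(y))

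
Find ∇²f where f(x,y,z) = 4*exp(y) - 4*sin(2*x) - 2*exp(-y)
4*exp(y) + 16*sin(2*x) - 2*exp(-y)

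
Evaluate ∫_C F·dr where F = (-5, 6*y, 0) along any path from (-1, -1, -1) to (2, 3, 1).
9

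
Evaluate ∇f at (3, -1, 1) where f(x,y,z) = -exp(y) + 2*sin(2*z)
(0, -exp(-1), 4*cos(2))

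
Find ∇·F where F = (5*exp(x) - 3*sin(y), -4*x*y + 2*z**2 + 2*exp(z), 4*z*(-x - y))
-8*x - 4*y + 5*exp(x)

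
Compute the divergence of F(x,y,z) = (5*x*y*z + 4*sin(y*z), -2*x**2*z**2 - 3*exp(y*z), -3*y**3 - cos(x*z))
x*sin(x*z) + 5*y*z - 3*z*exp(y*z)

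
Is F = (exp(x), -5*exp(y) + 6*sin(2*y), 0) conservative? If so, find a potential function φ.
Yes, F is conservative. φ = exp(x) - 5*exp(y) - 3*cos(2*y)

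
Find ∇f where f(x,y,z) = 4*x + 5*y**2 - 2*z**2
(4, 10*y, -4*z)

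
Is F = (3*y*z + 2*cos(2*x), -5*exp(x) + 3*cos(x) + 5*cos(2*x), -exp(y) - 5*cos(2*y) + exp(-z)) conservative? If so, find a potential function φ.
No, ∇×F = (-exp(y) + 10*sin(2*y), 3*y, -3*z - 5*exp(x) - 3*sin(x) - 10*sin(2*x)) ≠ 0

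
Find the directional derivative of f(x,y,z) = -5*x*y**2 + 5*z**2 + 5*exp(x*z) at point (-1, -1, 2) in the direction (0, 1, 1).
sqrt(2)*(-5/2 + 5*exp(2))*exp(-2)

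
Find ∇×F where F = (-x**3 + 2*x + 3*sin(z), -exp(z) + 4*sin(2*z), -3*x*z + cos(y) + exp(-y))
(exp(z) - sin(y) - 8*cos(2*z) - exp(-y), 3*z + 3*cos(z), 0)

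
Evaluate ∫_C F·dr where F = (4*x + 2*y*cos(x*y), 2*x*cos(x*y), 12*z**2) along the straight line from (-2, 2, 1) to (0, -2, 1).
-8 + 2*sin(4)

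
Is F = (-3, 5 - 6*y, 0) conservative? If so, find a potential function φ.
Yes, F is conservative. φ = -3*x - 3*y**2 + 5*y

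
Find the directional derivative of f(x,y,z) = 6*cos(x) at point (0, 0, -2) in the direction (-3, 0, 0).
0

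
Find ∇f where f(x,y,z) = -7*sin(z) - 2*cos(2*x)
(4*sin(2*x), 0, -7*cos(z))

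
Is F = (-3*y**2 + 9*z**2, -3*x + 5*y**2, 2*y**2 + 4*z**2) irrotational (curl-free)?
No, ∇×F = (4*y, 18*z, 6*y - 3)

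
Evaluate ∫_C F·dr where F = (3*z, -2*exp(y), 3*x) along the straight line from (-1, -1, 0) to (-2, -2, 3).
-18 - 2*exp(-2) + 2*exp(-1)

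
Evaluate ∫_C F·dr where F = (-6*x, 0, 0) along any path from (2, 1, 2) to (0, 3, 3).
12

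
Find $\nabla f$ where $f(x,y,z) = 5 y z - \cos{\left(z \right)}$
(0, 5*z, 5*y + sin(z))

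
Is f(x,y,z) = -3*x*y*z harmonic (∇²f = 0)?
Yes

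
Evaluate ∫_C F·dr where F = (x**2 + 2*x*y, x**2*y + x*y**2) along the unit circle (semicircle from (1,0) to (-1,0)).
-2/3 + pi/8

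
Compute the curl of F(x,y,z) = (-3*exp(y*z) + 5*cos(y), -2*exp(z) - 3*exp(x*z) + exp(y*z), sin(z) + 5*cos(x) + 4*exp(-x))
(3*x*exp(x*z) - y*exp(y*z) + 2*exp(z), -3*y*exp(y*z) + 5*sin(x) + 4*exp(-x), -3*z*exp(x*z) + 3*z*exp(y*z) + 5*sin(y))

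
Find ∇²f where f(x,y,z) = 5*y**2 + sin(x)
10 - sin(x)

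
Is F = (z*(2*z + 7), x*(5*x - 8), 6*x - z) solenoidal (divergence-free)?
No, ∇·F = -1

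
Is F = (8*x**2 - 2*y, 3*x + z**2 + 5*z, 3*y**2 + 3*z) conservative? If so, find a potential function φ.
No, ∇×F = (6*y - 2*z - 5, 0, 5) ≠ 0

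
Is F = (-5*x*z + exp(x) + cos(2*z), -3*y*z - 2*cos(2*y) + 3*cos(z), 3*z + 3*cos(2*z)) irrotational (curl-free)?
No, ∇×F = (3*y + 3*sin(z), -5*x - 2*sin(2*z), 0)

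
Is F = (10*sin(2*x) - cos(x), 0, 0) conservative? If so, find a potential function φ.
Yes, F is conservative. φ = -sin(x) - 5*cos(2*x)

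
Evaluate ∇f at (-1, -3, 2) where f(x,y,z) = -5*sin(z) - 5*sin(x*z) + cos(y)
(-10*cos(2), sin(3), 0)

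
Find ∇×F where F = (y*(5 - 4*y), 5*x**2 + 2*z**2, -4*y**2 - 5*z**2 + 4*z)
(-8*y - 4*z, 0, 10*x + 8*y - 5)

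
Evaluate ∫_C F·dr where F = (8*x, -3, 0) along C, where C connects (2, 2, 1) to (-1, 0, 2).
-6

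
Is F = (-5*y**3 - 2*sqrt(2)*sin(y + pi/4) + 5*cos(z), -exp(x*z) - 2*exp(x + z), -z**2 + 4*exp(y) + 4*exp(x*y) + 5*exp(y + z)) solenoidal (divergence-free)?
No, ∇·F = -2*z + 5*exp(y + z)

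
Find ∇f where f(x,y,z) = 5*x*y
(5*y, 5*x, 0)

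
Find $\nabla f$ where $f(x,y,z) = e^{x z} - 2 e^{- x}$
(z*exp(x*z) + 2*exp(-x), 0, x*exp(x*z))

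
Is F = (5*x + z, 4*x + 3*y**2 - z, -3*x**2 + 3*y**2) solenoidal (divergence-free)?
No, ∇·F = 6*y + 5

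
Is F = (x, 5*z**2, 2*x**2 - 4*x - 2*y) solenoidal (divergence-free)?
No, ∇·F = 1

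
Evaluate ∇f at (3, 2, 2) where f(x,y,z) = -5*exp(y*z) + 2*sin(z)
(0, -10*exp(4), -10*exp(4) + 2*cos(2))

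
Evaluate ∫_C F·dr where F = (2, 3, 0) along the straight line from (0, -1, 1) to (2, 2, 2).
13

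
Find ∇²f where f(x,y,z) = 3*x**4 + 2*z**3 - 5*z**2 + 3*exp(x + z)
36*x**2 + 12*z + 6*exp(x + z) - 10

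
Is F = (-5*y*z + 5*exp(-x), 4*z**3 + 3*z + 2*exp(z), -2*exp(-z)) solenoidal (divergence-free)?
No, ∇·F = 2*exp(-z) - 5*exp(-x)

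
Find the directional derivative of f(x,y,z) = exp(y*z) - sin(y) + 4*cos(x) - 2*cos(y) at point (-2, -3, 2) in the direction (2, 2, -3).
sqrt(17)*(13 - 2*(cos(3) + 2*sin(3))*exp(6) + 8*exp(6)*sin(2))*exp(-6)/17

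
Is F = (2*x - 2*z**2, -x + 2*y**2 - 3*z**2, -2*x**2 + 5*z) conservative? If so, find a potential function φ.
No, ∇×F = (6*z, 4*x - 4*z, -1) ≠ 0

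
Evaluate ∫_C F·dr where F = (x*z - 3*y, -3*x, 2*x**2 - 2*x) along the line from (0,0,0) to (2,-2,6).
24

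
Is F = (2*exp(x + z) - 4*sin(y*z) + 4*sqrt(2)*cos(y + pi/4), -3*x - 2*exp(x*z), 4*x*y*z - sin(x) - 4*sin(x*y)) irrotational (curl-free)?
No, ∇×F = (2*x*(2*z + exp(x*z) - 2*cos(x*y)), -4*y*z + 4*y*cos(x*y) - 4*y*cos(y*z) + 2*exp(x + z) + cos(x), -2*z*exp(x*z) + 4*z*cos(y*z) + 4*sqrt(2)*sin(y + pi/4) - 3)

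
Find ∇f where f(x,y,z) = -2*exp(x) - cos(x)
(-2*exp(x) + sin(x), 0, 0)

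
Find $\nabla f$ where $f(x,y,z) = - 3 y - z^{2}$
(0, -3, -2*z)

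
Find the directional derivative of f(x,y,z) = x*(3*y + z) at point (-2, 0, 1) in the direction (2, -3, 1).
9*sqrt(14)/7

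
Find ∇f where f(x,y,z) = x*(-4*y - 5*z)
(-4*y - 5*z, -4*x, -5*x)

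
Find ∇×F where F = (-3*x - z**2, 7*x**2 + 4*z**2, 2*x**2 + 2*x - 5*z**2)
(-8*z, -4*x - 2*z - 2, 14*x)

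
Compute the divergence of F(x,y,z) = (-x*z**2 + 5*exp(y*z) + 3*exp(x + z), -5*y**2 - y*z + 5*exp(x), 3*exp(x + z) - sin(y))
-10*y - z**2 - z + 6*exp(x + z)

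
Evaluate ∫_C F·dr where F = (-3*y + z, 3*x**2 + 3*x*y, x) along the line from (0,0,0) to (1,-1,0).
3/2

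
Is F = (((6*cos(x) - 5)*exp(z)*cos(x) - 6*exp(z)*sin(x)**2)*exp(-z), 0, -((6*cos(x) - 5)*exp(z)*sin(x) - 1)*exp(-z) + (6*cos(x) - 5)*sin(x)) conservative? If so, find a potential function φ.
Yes, F is conservative. φ = ((6*cos(x) - 5)*exp(z)*sin(x) - 1)*exp(-z)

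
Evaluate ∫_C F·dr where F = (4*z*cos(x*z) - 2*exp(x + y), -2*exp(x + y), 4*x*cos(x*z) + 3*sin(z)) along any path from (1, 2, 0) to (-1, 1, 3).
-4*sin(3) + 1 - 3*cos(3) + 2*exp(3)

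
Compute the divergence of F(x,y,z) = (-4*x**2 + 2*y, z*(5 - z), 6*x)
-8*x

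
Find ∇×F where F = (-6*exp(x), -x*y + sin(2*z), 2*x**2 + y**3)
(3*y**2 - 2*cos(2*z), -4*x, -y)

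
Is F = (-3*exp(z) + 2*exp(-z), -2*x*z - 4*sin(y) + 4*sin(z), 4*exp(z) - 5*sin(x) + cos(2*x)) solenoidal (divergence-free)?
No, ∇·F = 4*exp(z) - 4*cos(y)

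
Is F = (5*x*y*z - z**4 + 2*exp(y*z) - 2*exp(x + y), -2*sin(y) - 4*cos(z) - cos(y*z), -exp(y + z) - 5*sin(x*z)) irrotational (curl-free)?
No, ∇×F = (-y*sin(y*z) - exp(y + z) - 4*sin(z), 5*x*y + 2*y*exp(y*z) - 4*z**3 + 5*z*cos(x*z), -5*x*z - 2*z*exp(y*z) + 2*exp(x + y))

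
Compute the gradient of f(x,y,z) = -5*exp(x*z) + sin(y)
(-5*z*exp(x*z), cos(y), -5*x*exp(x*z))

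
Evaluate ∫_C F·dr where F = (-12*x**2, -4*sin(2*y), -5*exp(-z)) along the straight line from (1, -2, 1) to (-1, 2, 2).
-5*exp(-1) + 5*exp(-2) + 8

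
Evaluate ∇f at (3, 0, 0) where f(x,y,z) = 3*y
(0, 3, 0)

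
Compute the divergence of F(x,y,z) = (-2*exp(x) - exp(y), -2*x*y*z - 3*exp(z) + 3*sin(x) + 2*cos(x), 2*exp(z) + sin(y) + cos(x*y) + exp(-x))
-2*x*z - 2*exp(x) + 2*exp(z)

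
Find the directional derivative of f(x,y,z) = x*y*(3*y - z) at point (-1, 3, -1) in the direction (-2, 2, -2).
-52*sqrt(3)/3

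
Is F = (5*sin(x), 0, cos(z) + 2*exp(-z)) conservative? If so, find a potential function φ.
Yes, F is conservative. φ = sin(z) - 5*cos(x) - 2*exp(-z)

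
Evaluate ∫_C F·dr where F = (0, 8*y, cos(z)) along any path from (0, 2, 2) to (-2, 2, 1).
-sin(2) + sin(1)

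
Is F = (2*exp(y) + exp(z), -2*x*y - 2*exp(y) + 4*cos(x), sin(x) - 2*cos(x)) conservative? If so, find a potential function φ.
No, ∇×F = (0, exp(z) - 2*sin(x) - cos(x), -2*y - 2*exp(y) - 4*sin(x)) ≠ 0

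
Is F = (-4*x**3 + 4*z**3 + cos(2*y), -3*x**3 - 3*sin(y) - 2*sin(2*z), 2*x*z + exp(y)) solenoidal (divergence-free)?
No, ∇·F = -12*x**2 + 2*x - 3*cos(y)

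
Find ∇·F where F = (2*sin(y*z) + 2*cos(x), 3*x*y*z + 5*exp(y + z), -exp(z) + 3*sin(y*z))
3*x*z + 3*y*cos(y*z) - exp(z) + 5*exp(y + z) - 2*sin(x)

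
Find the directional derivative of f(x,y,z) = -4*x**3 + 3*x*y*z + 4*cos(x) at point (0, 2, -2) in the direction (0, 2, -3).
0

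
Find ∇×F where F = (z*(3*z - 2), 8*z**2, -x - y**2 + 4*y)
(-2*y - 16*z + 4, 6*z - 1, 0)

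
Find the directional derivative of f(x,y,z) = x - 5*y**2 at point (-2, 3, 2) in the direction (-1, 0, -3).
-sqrt(10)/10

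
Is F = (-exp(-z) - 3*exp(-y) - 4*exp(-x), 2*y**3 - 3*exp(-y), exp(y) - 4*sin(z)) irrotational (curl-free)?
No, ∇×F = (exp(y), exp(-z), -3*exp(-y))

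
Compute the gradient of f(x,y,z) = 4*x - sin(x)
(4 - cos(x), 0, 0)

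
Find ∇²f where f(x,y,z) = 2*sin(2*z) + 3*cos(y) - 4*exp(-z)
-8*sin(2*z) - 3*cos(y) - 4*exp(-z)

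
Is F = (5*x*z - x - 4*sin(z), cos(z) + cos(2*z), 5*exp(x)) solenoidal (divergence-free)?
No, ∇·F = 5*z - 1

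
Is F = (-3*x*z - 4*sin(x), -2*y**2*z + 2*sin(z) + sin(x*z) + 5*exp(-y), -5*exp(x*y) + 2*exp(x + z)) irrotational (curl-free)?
No, ∇×F = (-5*x*exp(x*y) - x*cos(x*z) + 2*y**2 - 2*cos(z), -3*x + 5*y*exp(x*y) - 2*exp(x + z), z*cos(x*z))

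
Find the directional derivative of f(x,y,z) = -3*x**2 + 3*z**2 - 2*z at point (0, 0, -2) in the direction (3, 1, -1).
14*sqrt(11)/11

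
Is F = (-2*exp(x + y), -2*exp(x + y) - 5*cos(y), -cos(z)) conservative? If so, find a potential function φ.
Yes, F is conservative. φ = -2*exp(x + y) - 5*sin(y) - sin(z)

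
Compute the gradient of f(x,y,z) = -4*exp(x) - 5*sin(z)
(-4*exp(x), 0, -5*cos(z))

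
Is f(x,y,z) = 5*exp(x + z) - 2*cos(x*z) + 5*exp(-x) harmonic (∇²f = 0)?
No, ∇²f = (2*(x**2*cos(x*z) + z**2*cos(x*z) + 5*exp(x + z))*exp(x) + 5)*exp(-x)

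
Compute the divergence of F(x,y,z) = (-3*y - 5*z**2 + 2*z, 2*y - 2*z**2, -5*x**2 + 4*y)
2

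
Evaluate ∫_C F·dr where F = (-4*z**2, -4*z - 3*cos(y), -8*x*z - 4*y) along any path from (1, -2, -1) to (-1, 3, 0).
-3*sin(2) - 3*sin(3) + 12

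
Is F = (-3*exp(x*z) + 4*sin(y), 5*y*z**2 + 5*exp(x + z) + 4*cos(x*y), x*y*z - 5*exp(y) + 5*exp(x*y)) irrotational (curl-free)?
No, ∇×F = (x*z + 5*x*exp(x*y) - 10*y*z - 5*exp(y) - 5*exp(x + z), -3*x*exp(x*z) - y*z - 5*y*exp(x*y), -4*y*sin(x*y) + 5*exp(x + z) - 4*cos(y))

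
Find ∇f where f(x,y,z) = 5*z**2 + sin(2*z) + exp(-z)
(0, 0, 10*z + 2*cos(2*z) - exp(-z))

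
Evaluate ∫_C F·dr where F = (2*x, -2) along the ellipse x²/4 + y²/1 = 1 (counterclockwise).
0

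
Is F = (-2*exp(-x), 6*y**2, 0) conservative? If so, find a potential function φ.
Yes, F is conservative. φ = 2*y**3 + 2*exp(-x)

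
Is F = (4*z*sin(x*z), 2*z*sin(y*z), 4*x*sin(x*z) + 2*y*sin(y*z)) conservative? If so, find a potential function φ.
Yes, F is conservative. φ = -4*cos(x*z) - 2*cos(y*z)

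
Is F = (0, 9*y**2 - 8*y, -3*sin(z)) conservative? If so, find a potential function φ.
Yes, F is conservative. φ = 3*y**3 - 4*y**2 + 3*cos(z)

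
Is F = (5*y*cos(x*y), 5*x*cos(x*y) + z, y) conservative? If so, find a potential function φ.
Yes, F is conservative. φ = y*z + 5*sin(x*y)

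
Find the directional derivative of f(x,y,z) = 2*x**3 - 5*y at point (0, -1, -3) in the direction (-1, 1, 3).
-5*sqrt(11)/11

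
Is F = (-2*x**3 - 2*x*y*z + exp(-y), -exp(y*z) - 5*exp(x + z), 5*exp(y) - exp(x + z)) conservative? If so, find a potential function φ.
No, ∇×F = (y*exp(y*z) + 5*exp(y) + 5*exp(x + z), -2*x*y + exp(x + z), 2*x*z - 5*exp(x + z) + exp(-y)) ≠ 0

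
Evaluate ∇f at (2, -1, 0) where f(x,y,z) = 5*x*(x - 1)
(15, 0, 0)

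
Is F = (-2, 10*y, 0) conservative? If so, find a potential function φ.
Yes, F is conservative. φ = -2*x + 5*y**2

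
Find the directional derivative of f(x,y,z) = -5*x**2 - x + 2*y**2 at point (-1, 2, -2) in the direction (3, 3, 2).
51*sqrt(22)/22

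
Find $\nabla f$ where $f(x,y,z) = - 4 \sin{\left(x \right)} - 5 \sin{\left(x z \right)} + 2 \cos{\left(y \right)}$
(-5*z*cos(x*z) - 4*cos(x), -2*sin(y), -5*x*cos(x*z))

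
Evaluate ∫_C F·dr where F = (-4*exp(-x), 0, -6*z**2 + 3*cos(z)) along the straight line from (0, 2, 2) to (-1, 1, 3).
-42 - 3*sin(2) + 3*sin(3) + 4*E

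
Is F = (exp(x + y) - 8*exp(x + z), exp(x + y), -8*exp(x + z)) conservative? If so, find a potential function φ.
Yes, F is conservative. φ = exp(x + y) - 8*exp(x + z)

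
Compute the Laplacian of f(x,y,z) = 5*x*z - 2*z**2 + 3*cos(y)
-3*cos(y) - 4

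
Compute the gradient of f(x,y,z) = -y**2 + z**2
(0, -2*y, 2*z)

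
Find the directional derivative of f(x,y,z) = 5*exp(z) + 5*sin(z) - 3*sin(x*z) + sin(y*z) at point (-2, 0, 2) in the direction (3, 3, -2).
sqrt(22)*(-5*exp(2) - 5*cos(2) + 3 - 15*cos(4))/11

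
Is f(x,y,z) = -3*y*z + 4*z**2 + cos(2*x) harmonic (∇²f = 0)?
No, ∇²f = 8 - 4*cos(2*x)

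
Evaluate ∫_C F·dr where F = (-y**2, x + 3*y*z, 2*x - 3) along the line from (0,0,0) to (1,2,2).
11/3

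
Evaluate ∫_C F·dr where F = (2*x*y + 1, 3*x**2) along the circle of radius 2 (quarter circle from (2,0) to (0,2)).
26/3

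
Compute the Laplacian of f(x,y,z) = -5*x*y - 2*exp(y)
-2*exp(y)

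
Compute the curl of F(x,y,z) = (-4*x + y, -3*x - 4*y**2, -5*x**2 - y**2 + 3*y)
(3 - 2*y, 10*x, -4)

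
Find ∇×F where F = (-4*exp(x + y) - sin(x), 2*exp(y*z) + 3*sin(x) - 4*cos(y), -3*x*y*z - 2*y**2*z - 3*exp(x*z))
(-3*x*z - 4*y*z - 2*y*exp(y*z), 3*z*(y + exp(x*z)), 4*exp(x + y) + 3*cos(x))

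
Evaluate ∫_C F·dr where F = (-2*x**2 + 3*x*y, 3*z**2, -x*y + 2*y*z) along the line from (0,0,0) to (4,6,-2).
328/3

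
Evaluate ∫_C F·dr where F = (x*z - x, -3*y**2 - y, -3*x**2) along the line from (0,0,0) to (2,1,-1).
-5/6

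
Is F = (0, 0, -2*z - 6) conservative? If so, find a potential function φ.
Yes, F is conservative. φ = z*(-z - 6)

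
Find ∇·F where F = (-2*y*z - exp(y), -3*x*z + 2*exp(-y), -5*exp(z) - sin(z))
-5*exp(z) - cos(z) - 2*exp(-y)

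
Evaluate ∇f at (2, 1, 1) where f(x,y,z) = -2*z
(0, 0, -2)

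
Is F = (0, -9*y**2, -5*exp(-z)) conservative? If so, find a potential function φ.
Yes, F is conservative. φ = -3*y**3 + 5*exp(-z)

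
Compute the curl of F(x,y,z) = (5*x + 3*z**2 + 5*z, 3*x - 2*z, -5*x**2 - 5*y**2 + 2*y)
(4 - 10*y, 10*x + 6*z + 5, 3)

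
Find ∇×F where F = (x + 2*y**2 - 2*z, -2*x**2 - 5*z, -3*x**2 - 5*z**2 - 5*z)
(5, 6*x - 2, -4*x - 4*y)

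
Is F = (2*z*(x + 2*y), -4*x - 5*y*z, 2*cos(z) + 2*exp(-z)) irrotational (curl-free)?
No, ∇×F = (5*y, 2*x + 4*y, -4*z - 4)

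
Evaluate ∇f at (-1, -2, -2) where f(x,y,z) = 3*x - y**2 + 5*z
(3, 4, 5)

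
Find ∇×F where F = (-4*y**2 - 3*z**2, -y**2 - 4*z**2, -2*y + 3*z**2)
(8*z - 2, -6*z, 8*y)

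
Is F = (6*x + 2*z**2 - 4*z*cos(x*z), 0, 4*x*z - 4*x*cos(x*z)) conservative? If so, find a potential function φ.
Yes, F is conservative. φ = 3*x**2 + 2*x*z**2 - 4*sin(x*z)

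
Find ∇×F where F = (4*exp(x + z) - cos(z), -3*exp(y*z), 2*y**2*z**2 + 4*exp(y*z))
(4*y*z**2 + 3*y*exp(y*z) + 4*z*exp(y*z), 4*exp(x + z) + sin(z), 0)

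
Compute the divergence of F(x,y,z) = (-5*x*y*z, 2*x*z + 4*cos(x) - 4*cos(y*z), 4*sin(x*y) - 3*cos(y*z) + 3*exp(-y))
-5*y*z + 3*y*sin(y*z) + 4*z*sin(y*z)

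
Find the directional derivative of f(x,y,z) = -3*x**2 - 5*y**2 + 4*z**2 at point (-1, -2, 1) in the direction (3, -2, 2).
-6*sqrt(17)/17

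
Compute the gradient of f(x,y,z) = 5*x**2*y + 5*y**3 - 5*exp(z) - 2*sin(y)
(10*x*y, 5*x**2 + 15*y**2 - 2*cos(y), -5*exp(z))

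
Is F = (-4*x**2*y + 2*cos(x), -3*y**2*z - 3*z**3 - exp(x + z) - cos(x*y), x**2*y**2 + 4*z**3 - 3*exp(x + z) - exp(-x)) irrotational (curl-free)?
No, ∇×F = (2*x**2*y + 3*y**2 + 9*z**2 + exp(x + z), -2*x*y**2 + 3*exp(x + z) - exp(-x), 4*x**2 + y*sin(x*y) - exp(x + z))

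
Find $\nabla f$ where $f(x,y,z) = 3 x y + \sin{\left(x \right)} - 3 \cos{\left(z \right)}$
(3*y + cos(x), 3*x, 3*sin(z))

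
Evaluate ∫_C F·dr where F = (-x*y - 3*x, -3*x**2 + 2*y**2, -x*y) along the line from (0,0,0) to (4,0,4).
-24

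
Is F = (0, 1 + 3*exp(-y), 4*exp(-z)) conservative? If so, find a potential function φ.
Yes, F is conservative. φ = y - 4*exp(-z) - 3*exp(-y)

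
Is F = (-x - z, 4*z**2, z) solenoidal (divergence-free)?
Yes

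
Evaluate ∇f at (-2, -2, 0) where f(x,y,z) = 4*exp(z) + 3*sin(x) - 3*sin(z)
(3*cos(2), 0, 1)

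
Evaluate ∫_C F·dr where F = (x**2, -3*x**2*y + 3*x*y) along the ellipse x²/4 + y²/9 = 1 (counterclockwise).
0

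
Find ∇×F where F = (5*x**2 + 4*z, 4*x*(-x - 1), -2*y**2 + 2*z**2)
(-4*y, 4, -8*x - 4)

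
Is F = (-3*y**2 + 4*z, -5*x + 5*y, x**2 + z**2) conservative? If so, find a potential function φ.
No, ∇×F = (0, 4 - 2*x, 6*y - 5) ≠ 0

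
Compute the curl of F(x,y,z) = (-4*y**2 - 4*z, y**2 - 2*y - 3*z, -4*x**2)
(3, 8*x - 4, 8*y)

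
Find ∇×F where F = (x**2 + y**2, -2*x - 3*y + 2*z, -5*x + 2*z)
(-2, 5, -2*y - 2)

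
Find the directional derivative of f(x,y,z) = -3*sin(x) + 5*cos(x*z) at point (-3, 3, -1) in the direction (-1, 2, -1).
sqrt(6)*(3*cos(3) - 20*sin(3))/6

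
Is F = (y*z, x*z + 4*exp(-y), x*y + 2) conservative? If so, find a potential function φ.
Yes, F is conservative. φ = x*y*z + 2*z - 4*exp(-y)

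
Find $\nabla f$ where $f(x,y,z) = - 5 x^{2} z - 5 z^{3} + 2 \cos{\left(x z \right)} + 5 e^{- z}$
(-2*z*(5*x + sin(x*z)), 0, -5*x**2 - 2*x*sin(x*z) - 15*z**2 - 5*exp(-z))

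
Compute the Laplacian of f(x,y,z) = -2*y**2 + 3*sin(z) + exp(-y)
-3*sin(z) - 4 + exp(-y)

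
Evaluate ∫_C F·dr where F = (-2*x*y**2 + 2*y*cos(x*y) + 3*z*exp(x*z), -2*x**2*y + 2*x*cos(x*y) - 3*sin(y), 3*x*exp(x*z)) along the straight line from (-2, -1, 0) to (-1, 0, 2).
-2*sin(2) - 3*cos(1) + 3*exp(-2) + 4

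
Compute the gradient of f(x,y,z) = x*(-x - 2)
(-2*x - 2, 0, 0)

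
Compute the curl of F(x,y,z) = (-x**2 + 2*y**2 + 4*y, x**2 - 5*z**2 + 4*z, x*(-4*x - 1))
(10*z - 4, 8*x + 1, 2*x - 4*y - 4)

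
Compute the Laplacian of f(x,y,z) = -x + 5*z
0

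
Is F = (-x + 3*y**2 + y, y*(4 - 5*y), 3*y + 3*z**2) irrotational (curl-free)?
No, ∇×F = (3, 0, -6*y - 1)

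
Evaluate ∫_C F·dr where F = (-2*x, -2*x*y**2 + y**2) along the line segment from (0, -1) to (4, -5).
172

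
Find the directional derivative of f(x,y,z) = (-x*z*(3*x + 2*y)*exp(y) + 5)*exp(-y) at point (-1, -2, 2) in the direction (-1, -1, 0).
sqrt(2)*(-24 + 5*exp(2))/2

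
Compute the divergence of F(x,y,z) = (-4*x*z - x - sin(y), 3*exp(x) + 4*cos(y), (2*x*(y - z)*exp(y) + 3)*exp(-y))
-2*x - 4*z - 4*sin(y) - 1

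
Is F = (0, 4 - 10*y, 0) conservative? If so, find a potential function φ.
Yes, F is conservative. φ = y*(4 - 5*y)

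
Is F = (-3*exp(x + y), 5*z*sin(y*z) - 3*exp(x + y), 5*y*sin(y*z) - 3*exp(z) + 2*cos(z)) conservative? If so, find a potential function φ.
Yes, F is conservative. φ = -3*exp(z) - 3*exp(x + y) + 2*sin(z) - 5*cos(y*z)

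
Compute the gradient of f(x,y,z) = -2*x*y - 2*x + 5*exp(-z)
(-2*y - 2, -2*x, -5*exp(-z))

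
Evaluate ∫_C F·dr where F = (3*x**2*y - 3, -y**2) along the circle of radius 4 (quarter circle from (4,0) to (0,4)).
-48*pi - 28/3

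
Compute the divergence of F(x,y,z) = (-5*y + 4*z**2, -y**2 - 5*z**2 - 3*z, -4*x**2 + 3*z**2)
-2*y + 6*z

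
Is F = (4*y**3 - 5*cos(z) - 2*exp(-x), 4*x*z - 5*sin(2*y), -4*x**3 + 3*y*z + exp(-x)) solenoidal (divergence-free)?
No, ∇·F = 3*y - 10*cos(2*y) + 2*exp(-x)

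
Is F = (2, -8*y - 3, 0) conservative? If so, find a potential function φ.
Yes, F is conservative. φ = 2*x - 4*y**2 - 3*y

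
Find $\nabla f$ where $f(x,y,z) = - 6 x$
(-6, 0, 0)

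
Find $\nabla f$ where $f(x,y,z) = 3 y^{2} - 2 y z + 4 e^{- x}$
(-4*exp(-x), 6*y - 2*z, -2*y)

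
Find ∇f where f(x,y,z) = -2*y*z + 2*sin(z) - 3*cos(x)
(3*sin(x), -2*z, -2*y + 2*cos(z))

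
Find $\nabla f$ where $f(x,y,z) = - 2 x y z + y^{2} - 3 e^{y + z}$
(-2*y*z, -2*x*z + 2*y - 3*exp(y + z), -2*x*y - 3*exp(y + z))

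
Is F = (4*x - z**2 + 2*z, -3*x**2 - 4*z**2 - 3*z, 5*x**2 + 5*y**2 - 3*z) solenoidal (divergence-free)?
No, ∇·F = 1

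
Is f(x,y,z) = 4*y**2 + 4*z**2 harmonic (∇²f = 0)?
No, ∇²f = 16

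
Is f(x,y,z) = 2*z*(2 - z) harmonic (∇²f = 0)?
No, ∇²f = -4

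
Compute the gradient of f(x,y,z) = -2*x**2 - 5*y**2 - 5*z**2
(-4*x, -10*y, -10*z)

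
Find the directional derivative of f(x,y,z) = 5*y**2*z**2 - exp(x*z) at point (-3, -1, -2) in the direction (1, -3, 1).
5*sqrt(11)*(20 + exp(6))/11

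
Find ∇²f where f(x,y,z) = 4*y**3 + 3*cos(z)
24*y - 3*cos(z)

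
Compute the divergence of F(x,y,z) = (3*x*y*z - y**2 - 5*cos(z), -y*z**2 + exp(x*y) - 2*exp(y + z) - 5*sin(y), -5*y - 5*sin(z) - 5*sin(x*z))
x*exp(x*y) - 5*x*cos(x*z) + 3*y*z - z**2 - 2*exp(y + z) - 5*cos(y) - 5*cos(z)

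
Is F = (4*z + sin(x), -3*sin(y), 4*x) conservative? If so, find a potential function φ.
Yes, F is conservative. φ = 4*x*z - cos(x) + 3*cos(y)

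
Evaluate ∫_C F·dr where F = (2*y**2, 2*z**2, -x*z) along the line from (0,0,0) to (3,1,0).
2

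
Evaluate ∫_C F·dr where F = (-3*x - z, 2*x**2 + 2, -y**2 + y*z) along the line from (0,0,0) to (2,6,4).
2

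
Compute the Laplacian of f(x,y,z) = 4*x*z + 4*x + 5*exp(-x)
5*exp(-x)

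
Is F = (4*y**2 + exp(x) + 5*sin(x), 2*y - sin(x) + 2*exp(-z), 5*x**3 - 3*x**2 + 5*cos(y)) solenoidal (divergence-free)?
No, ∇·F = exp(x) + 5*cos(x) + 2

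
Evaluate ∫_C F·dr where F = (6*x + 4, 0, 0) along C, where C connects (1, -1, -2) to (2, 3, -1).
13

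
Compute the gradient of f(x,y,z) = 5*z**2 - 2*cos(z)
(0, 0, 10*z + 2*sin(z))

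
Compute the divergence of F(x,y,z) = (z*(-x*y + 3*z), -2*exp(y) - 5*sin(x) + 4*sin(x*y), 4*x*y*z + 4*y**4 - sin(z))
4*x*y + 4*x*cos(x*y) - y*z - 2*exp(y) - cos(z)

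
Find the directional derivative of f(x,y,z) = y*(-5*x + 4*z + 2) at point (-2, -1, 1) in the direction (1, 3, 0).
53*sqrt(10)/10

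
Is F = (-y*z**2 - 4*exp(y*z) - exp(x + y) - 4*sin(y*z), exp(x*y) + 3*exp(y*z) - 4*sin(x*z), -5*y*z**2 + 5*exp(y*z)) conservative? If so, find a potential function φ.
No, ∇×F = (4*x*cos(x*z) - 3*y*exp(y*z) - 5*z**2 + 5*z*exp(y*z), -2*y*(z + 2*exp(y*z) + 2*cos(y*z)), y*exp(x*y) + z**2 + 4*z*exp(y*z) - 4*z*cos(x*z) + 4*z*cos(y*z) + exp(x + y)) ≠ 0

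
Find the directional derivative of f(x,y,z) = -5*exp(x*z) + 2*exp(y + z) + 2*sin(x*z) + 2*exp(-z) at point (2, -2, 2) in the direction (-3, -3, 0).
sqrt(2)*(-1 - 2*cos(4) + 5*exp(4))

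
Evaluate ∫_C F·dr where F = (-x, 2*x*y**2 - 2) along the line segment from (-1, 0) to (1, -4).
-40/3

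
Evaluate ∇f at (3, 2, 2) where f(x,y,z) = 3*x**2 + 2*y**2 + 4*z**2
(18, 8, 16)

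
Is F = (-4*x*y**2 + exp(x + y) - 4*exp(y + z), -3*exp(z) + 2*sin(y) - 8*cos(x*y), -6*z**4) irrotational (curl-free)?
No, ∇×F = (3*exp(z), -4*exp(y + z), 8*x*y + 8*y*sin(x*y) - exp(x + y) + 4*exp(y + z))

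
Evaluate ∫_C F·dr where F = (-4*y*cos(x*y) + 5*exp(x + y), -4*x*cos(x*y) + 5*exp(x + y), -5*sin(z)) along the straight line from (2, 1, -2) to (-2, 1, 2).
-5*exp(3) + 5*exp(-1) + 8*sin(2)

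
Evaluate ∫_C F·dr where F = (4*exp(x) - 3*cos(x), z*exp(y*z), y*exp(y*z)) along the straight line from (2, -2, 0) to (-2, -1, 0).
-8*sinh(2) + 6*sin(2)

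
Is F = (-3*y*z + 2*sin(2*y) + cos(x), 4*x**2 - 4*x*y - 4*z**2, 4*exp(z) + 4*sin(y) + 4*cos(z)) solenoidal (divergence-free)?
No, ∇·F = -4*x + 4*exp(z) - sin(x) - 4*sin(z)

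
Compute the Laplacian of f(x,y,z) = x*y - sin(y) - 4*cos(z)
sin(y) + 4*cos(z)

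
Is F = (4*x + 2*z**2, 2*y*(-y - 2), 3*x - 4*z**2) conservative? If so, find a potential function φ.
No, ∇×F = (0, 4*z - 3, 0) ≠ 0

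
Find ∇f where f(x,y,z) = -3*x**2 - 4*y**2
(-6*x, -8*y, 0)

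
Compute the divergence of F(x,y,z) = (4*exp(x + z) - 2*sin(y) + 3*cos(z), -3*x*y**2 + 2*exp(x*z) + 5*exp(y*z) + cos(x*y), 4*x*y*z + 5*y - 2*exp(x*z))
-2*x*y - 2*x*exp(x*z) - x*sin(x*y) + 5*z*exp(y*z) + 4*exp(x + z)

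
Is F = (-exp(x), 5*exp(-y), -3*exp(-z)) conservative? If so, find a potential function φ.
Yes, F is conservative. φ = -exp(x) + 3*exp(-z) - 5*exp(-y)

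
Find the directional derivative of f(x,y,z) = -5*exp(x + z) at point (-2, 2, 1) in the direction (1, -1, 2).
-5*sqrt(6)*exp(-1)/2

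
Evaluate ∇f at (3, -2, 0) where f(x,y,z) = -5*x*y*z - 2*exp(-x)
(2*exp(-3), 0, 30)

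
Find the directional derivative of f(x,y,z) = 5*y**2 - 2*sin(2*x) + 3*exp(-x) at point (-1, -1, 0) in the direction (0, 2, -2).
-5*sqrt(2)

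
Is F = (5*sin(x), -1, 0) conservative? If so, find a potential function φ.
Yes, F is conservative. φ = -y - 5*cos(x)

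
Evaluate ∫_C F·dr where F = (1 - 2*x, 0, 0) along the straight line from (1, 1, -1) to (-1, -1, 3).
-2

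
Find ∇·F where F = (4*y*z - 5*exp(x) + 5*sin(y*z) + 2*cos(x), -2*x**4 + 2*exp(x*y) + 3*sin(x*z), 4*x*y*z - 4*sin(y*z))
4*x*y + 2*x*exp(x*y) - 4*y*cos(y*z) - 5*exp(x) - 2*sin(x)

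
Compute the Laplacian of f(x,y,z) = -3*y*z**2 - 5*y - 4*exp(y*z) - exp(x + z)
-4*y**2*exp(y*z) - 6*y - 4*z**2*exp(y*z) - 2*exp(x + z)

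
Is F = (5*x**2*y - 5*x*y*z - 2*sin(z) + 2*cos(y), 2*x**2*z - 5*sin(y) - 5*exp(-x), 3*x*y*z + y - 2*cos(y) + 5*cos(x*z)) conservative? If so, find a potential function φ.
No, ∇×F = (-2*x**2 + 3*x*z + 2*sin(y) + 1, -5*x*y - 3*y*z + 5*z*sin(x*z) - 2*cos(z), -5*x**2 + 9*x*z + 2*sin(y) + 5*exp(-x)) ≠ 0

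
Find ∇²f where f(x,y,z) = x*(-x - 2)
-2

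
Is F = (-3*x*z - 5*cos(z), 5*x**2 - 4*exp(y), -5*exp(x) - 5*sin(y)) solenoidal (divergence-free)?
No, ∇·F = -3*z - 4*exp(y)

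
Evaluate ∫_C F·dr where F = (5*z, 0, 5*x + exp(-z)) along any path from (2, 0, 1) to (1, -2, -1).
-15 - 2*sinh(1)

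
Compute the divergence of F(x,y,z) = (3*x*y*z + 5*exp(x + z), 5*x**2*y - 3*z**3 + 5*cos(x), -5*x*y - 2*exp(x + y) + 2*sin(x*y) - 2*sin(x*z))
5*x**2 - 2*x*cos(x*z) + 3*y*z + 5*exp(x + z)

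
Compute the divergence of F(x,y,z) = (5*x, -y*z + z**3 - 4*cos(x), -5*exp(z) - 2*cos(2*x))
-z - 5*exp(z) + 5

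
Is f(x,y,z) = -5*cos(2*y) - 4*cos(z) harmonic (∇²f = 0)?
No, ∇²f = 20*cos(2*y) + 4*cos(z)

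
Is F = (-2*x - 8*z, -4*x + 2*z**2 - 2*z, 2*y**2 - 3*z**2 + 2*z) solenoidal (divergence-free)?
No, ∇·F = -6*z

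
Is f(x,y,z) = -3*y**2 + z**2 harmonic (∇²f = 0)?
No, ∇²f = -4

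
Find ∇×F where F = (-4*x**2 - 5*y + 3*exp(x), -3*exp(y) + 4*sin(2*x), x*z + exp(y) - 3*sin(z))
(exp(y), -z, 8*cos(2*x) + 5)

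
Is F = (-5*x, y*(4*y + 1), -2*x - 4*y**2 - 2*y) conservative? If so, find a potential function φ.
No, ∇×F = (-8*y - 2, 2, 0) ≠ 0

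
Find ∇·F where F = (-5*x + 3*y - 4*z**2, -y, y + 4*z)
-2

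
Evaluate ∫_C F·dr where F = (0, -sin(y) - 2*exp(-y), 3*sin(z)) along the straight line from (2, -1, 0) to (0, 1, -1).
-4*sinh(1) - 3*cos(1) + 3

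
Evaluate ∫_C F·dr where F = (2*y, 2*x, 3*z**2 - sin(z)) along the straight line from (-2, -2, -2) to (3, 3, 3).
cos(3) - cos(2) + 45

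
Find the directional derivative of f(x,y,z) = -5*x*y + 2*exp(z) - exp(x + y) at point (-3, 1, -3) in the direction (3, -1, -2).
sqrt(14)*(-15*exp(3) - E - 2)*exp(-3)/7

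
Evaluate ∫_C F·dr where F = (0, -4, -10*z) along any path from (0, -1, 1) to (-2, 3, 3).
-56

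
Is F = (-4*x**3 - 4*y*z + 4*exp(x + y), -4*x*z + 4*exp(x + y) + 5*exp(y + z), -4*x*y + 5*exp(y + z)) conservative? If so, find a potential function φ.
Yes, F is conservative. φ = -x**4 - 4*x*y*z + 4*exp(x + y) + 5*exp(y + z)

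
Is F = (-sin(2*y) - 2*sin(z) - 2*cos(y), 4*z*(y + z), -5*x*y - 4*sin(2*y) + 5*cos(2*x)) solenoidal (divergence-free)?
No, ∇·F = 4*z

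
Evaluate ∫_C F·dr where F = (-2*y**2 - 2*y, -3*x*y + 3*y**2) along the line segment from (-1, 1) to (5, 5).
-132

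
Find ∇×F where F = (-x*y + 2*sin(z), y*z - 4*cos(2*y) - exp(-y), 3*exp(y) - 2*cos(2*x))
(-y + 3*exp(y), -4*sin(2*x) + 2*cos(z), x)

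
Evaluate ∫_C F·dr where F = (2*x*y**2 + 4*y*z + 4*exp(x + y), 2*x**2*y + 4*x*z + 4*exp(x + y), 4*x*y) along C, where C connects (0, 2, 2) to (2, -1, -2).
-4*exp(2) + 4*E + 20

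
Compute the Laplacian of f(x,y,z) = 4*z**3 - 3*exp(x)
24*z - 3*exp(x)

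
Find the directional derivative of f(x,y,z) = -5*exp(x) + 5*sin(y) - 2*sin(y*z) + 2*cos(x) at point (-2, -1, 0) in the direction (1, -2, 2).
(-5 + 2*(-5*cos(1) + sin(2) + 2)*exp(2))*exp(-2)/3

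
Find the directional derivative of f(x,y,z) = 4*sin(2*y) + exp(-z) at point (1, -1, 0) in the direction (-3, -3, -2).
sqrt(22)*(1 - 12*cos(2))/11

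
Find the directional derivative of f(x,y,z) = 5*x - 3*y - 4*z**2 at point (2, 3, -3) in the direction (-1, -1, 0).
-sqrt(2)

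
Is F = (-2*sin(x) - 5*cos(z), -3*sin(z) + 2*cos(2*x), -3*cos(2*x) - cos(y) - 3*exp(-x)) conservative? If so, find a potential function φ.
No, ∇×F = (sin(y) + 3*cos(z), -6*sin(2*x) + 5*sin(z) - 3*exp(-x), -4*sin(2*x)) ≠ 0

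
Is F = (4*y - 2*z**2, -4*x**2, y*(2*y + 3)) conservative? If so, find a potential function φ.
No, ∇×F = (4*y + 3, -4*z, -8*x - 4) ≠ 0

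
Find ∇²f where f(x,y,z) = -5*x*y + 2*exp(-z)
2*exp(-z)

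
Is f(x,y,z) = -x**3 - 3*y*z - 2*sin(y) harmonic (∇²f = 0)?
No, ∇²f = -6*x + 2*sin(y)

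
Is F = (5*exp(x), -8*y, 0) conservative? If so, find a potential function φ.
Yes, F is conservative. φ = -4*y**2 + 5*exp(x)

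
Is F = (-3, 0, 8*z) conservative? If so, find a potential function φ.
Yes, F is conservative. φ = -3*x + 4*z**2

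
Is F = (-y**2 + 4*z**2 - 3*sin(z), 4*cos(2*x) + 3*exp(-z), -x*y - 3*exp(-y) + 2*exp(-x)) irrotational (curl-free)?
No, ∇×F = (-x + 3*exp(-z) + 3*exp(-y), y + 8*z - 3*cos(z) + 2*exp(-x), 2*y - 8*sin(2*x))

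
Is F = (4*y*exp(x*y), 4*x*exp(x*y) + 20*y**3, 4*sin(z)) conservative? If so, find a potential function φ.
Yes, F is conservative. φ = 5*y**4 + 4*exp(x*y) - 4*cos(z)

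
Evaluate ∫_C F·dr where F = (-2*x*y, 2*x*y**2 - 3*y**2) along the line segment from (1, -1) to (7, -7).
-630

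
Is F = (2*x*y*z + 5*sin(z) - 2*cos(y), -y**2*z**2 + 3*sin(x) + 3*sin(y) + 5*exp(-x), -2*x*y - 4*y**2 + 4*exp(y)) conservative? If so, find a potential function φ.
No, ∇×F = (-2*x + 2*y**2*z - 8*y + 4*exp(y), 2*x*y + 2*y + 5*cos(z), -2*x*z - 2*sin(y) + 3*cos(x) - 5*exp(-x)) ≠ 0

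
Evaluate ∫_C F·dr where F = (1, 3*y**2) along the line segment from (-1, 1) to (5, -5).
-120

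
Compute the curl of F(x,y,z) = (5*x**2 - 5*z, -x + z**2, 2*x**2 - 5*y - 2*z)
(-2*z - 5, -4*x - 5, -1)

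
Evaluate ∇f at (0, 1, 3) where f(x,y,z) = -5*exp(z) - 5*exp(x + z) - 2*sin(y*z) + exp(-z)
(-5*exp(3), -6*cos(3), -10*exp(3) - exp(-3) - 2*cos(3))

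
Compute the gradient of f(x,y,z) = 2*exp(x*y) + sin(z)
(2*y*exp(x*y), 2*x*exp(x*y), cos(z))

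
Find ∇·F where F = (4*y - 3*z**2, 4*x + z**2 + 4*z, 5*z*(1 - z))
5 - 10*z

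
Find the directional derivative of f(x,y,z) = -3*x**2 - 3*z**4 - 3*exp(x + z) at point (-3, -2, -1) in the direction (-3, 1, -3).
18*sqrt(19)*(1 - 5*exp(4))*exp(-4)/19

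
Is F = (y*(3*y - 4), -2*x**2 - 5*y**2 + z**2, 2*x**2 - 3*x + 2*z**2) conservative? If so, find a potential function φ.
No, ∇×F = (-2*z, 3 - 4*x, -4*x - 6*y + 4) ≠ 0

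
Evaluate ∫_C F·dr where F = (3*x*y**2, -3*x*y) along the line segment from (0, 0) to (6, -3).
189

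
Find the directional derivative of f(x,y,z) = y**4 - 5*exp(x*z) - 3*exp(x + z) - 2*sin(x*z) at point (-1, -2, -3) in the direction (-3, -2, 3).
sqrt(22)*(-15*exp(3) - 6*cos(3) + 32)/11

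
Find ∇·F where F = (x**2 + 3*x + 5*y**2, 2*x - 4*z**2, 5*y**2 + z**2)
2*x + 2*z + 3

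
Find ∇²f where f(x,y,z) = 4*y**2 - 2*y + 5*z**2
18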